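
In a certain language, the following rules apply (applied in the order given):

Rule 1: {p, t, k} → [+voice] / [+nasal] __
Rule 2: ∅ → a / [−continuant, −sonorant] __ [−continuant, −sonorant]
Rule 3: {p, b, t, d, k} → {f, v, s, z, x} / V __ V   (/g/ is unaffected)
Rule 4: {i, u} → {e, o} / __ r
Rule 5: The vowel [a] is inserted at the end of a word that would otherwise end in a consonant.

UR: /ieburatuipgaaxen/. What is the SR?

ievorasuifagaaxena

Rule 1 (post-nasal voicing): no segment meets the environment; /ieburatuipgaaxen/ is unchanged.
Rule 2 (stop-cluster a-epenthesis): /p/ and /g/ form a stop–stop cluster, so [a] is inserted between them. /ieburatuipgaaxen/ → ieburatuipagaaxen.
Rule 3 (intervocalic spirantization): /b/ is a stop between vowels /e/ and /u/, so it spirantizes to the fricative [v]. /t/ is a stop between vowels /a/ and /u/, so it spirantizes to the fricative [s]. /p/ is a stop between vowels /i/ and /a/, so it spirantizes to the fricative [f]. /ieburatuipagaaxen/ → ievurasuifagaaxen.
Rule 4 (pre-rhotic lowering): /u/ is a high vowel immediately before /r/, so it lowers to [o]. /ievurasuifagaaxen/ → ievorasuifagaaxen.
Rule 5 (final a-epenthesis): the form ends in the consonant /n/, so [a] is inserted word-finally. /ievorasuifagaaxen/ → ievorasuifagaaxena.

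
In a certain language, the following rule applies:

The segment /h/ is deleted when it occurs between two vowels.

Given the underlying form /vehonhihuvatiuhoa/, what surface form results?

veonhiuvatiuoa

/h/ occurs between vowels /e/ and /o/, so it deletes.
/h/ occurs between vowels /i/ and /u/, so it deletes.
/h/ occurs between vowels /u/ and /o/, so it deletes.
The other instance of /h/ does not occur in the required environment and remains unchanged.
Surface form: [veonhiuvatiuoa].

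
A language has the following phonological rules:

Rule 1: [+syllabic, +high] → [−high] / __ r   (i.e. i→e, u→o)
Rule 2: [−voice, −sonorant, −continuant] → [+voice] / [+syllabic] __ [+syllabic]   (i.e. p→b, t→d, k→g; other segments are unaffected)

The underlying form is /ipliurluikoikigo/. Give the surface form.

ipliorluigoigigo

Rule 1 (pre-rhotic lowering): /u/ is a high vowel immediately before /r/, so it lowers to [o]. /ipliurluikoikigo/ → ipliorluikoikigo.
Rule 2 (intervocalic voicing): /k/ is a voiceless stop between vowels /i/ and /o/, so it voices to [g]. /k/ is a voiceless stop between vowels /i/ and /i/, so it voices to [g]. /ipliorluikoikigo/ → ipliorluigoigigo.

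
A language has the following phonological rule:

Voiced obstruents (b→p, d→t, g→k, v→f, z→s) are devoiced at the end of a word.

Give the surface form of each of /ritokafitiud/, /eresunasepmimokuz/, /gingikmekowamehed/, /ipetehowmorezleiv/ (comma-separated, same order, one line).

ritokafitiut, eresunasepmimokus, gingikmekowamehet, ipetehowmorezleif

/ritokafitiud/: /d/ is a voiced obstruent in word-final position, so it devoices to [t]. → [ritokafitiut].
/eresunasepmimokuz/: /z/ is a voiced obstruent in word-final position, so it devoices to [s]. → [eresunasepmimokus].
/gingikmekowamehed/: /d/ is a voiced obstruent in word-final position, so it devoices to [t]. → [gingikmekowamehet].
/ipetehowmorezleiv/: /v/ is a voiced obstruent in word-final position, so it devoices to [f]. → [ipetehowmorezleif].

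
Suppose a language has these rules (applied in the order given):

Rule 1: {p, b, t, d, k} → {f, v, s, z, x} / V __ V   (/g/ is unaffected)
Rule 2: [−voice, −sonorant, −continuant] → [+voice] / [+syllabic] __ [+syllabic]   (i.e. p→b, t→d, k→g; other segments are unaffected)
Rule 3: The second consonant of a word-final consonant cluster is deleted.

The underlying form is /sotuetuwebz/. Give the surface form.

sosuesuweb

Rule 1 (intervocalic spirantization): /t/ is a stop between vowels /o/ and /u/, so it spirantizes to the fricative [s]. /t/ is a stop between vowels /e/ and /u/, so it spirantizes to the fricative [s]. /sotuetuwebz/ → sosuesuwebz.
Rule 2 (intervocalic voicing): no segment meets the environment; /sosuesuwebz/ is unchanged.
Rule 3 (final cluster simplification): /z/ is the second consonant of a word-final cluster /bz/, so it deletes. /sosuesuwebz/ → sosuesuweb.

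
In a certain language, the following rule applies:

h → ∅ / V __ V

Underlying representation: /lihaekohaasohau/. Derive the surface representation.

liaekoaasoau

/h/ occurs between vowels /i/ and /a/, so it deletes.
/h/ occurs between vowels /o/ and /a/, so it deletes.
/h/ occurs between vowels /o/ and /a/, so it deletes.
Surface form: [liaekoaasoau].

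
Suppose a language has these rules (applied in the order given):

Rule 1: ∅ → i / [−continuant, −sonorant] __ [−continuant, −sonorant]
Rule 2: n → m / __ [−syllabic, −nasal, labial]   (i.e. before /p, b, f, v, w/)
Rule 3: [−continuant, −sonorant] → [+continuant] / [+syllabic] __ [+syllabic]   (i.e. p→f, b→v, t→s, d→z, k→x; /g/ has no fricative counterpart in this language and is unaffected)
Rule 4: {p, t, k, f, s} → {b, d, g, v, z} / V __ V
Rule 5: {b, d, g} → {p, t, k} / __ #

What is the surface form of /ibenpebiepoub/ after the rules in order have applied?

ivempevievoup

Rule 1 (stop-cluster i-epenthesis): no segment meets the environment; /ibenpebiepoub/ is unchanged.
Rule 2 (nasal place assimilation): /n/ precedes the labial consonant /p/, so it assimilates in place to [m]. /ibenpebiepoub/ → ibempebiepoub.
Rule 3 (intervocalic spirantization): /b/ is a stop between vowels /i/ and /e/, so it spirantizes to the fricative [v]. /b/ is a stop between vowels /e/ and /i/, so it spirantizes to the fricative [v]. /p/ is a stop between vowels /e/ and /o/, so it spirantizes to the fricative [f]. /ibempebiepoub/ → ivempeviefoub.
Rule 4 (intervocalic voicing): /f/ is a voiceless obstruent between vowels /e/ and /o/, so it voices to [v]. /ivempeviefoub/ → ivempevievoub.
Rule 5 (final devoicing): /b/ is a voiced stop in word-final position, so it devoices to [p]. /ivempevievoub/ → ivempevievoup.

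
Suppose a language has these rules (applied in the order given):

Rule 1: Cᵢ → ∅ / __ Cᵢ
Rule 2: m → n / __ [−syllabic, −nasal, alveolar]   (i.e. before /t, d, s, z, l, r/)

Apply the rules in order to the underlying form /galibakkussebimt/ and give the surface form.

galibakusebint

Rule 1 (degemination): /kk/ is a geminate; the first /k/ deletes. /ss/ is a geminate; the first /s/ deletes. /galibakkussebimt/ → galibakusebimt.
Rule 2 (nasal place assimilation): /m/ precedes the alveolar consonant /t/, so it assimilates in place to [n]. /galibakusebimt/ → galibakusebint.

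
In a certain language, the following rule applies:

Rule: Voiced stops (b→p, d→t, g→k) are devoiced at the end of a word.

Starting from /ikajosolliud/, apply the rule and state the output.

/d/ is a voiced stop in word-final position, so it devoices to [t].
Surface form: [ikajosolliut].

ikajosolliut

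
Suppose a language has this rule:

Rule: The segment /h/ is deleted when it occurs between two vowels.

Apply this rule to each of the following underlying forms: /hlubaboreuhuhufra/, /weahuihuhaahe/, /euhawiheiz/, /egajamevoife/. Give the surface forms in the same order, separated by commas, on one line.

/hlubaboreuhuhufra/: /h/ occurs between vowels /u/ and /u/, so it deletes. /h/ occurs between vowels /u/ and /u/, so it deletes. → [hlubaboreuuufra].
/weahuihuhaahe/: /h/ occurs between vowels /a/ and /u/, so it deletes. /h/ occurs between vowels /i/ and /u/, so it deletes. /h/ occurs between vowels /u/ and /a/, so it deletes. /h/ occurs between vowels /a/ and /e/, so it deletes. → [weauiuaae].
/euhawiheiz/: /h/ occurs between vowels /u/ and /a/, so it deletes. /h/ occurs between vowels /i/ and /e/, so it deletes. → [euawieiz].
/egajamevoife/: the rule's environment is not met; surfaces unchanged as [egajamevoife].

hlubaboreuuufra, weauiuaae, euawieiz, egajamevoife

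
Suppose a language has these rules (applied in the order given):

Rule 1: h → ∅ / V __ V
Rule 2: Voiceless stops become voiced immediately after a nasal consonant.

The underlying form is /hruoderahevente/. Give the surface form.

hruoderaevende

Rule 1 (intervocalic h-deletion): /h/ occurs between vowels /a/ and /e/, so it deletes. /hruoderahevente/ → hruoderaevente.
Rule 2 (post-nasal voicing): /t/ is a voiceless stop immediately after the nasal /n/, so it voices to [d]. /hruoderaevente/ → hruoderaevende.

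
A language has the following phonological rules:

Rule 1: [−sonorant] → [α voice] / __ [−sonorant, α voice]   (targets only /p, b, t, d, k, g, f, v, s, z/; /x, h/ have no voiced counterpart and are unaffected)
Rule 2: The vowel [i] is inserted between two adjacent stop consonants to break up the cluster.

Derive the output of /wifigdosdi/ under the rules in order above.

wifigidozdi

Rule 1 (regressive voicing assimilation): /s/ precedes the voiced obstruent /d/, so it voices to [z] by assimilation. /wifigdosdi/ → wifigdozdi.
Rule 2 (stop-cluster i-epenthesis): /g/ and /d/ form a stop–stop cluster, so [i] is inserted between them. /wifigdozdi/ → wifigidozdi.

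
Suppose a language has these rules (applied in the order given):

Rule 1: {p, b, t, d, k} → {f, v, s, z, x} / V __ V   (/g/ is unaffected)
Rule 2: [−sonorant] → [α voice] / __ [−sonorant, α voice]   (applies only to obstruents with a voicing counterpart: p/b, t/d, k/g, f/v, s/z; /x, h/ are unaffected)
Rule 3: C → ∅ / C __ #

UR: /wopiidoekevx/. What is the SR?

wofiizoexef

Rule 1 (intervocalic spirantization): /p/ is a stop between vowels /o/ and /i/, so it spirantizes to the fricative [f]. /d/ is a stop between vowels /i/ and /o/, so it spirantizes to the fricative [z]. /k/ is a stop between vowels /e/ and /e/, so it spirantizes to the fricative [x]. /wopiidoekevx/ → wofiizoexevx.
Rule 2 (regressive voicing assimilation): /v/ precedes the voiceless obstruent /x/, so it devoices to [f] by assimilation. /wofiizoexevx/ → wofiizoexefx.
Rule 3 (final cluster simplification): /x/ is the second consonant of a word-final cluster /fx/, so it deletes. /wofiizoexefx/ → wofiizoexef.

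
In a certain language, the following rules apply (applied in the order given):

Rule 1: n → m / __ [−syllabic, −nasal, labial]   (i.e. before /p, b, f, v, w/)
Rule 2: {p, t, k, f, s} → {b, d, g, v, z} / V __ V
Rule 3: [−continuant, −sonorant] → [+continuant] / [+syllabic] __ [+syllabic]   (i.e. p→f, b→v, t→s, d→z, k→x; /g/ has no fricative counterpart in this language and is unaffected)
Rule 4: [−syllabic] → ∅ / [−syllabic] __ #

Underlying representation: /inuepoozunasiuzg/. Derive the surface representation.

inuevoozunaziuz

Rule 1 (nasal place assimilation): no segment meets the environment; /inuepoozunasiuzg/ is unchanged.
Rule 2 (intervocalic voicing): /p/ is a voiceless obstruent between vowels /e/ and /o/, so it voices to [b]. /s/ is a voiceless obstruent between vowels /a/ and /i/, so it voices to [z]. /inuepoozunasiuzg/ → inueboozunaziuzg.
Rule 3 (intervocalic spirantization): /b/ is a stop between vowels /e/ and /o/, so it spirantizes to the fricative [v]. /inueboozunaziuzg/ → inuevoozunaziuzg.
Rule 4 (final cluster simplification): /g/ is the second consonant of a word-final cluster /zg/, so it deletes. /inuevoozunaziuzg/ → inuevoozunaziuz.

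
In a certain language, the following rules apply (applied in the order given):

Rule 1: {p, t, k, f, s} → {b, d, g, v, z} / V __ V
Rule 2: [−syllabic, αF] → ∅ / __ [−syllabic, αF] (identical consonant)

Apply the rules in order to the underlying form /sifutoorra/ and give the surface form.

Rule 1 (intervocalic voicing): /f/ is a voiceless obstruent between vowels /i/ and /u/, so it voices to [v]. /t/ is a voiceless obstruent between vowels /u/ and /o/, so it voices to [d]. /sifutoorra/ → sivudoorra.
Rule 2 (degemination): /rr/ is a geminate; the first /r/ deletes. /sivudoorra/ → sivudoora.

sivudoora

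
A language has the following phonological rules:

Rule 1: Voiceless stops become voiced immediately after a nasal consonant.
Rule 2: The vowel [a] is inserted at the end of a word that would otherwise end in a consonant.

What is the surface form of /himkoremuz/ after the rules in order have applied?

Rule 1 (post-nasal voicing): /k/ is a voiceless stop immediately after the nasal /m/, so it voices to [g]. /himkoremuz/ → himgoremuz.
Rule 2 (final a-epenthesis): the form ends in the consonant /z/, so [a] is inserted word-finally. /himgoremuz/ → himgoremuza.

himgoremuza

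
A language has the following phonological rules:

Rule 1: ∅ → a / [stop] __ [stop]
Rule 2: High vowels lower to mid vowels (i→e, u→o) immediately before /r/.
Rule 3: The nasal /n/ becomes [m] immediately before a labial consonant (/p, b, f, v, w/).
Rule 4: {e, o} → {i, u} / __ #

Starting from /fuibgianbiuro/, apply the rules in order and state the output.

Rule 1 (stop-cluster a-epenthesis): /b/ and /g/ form a stop–stop cluster, so [a] is inserted between them. /fuibgianbiuro/ → fuibagianbiuro.
Rule 2 (pre-rhotic lowering): /u/ is a high vowel immediately before /r/, so it lowers to [o]. /fuibagianbiuro/ → fuibagianbioro.
Rule 3 (nasal place assimilation): /n/ precedes the labial consonant /b/, so it assimilates in place to [m]. /fuibagianbioro/ → fuibagiambioro.
Rule 4 (final vowel raising): /o/ is a mid vowel in word-final position, so it raises to [u]. /fuibagiambioro/ → fuibagiambioru.

fuibagiambioru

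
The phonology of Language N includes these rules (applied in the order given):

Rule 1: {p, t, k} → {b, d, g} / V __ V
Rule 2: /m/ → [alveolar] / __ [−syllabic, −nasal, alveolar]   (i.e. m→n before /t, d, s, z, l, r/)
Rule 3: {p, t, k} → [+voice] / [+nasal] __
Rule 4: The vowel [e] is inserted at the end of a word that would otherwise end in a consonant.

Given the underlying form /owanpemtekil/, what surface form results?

Rule 1 (intervocalic voicing): /k/ is a voiceless stop between vowels /e/ and /i/, so it voices to [g]. /owanpemtekil/ → owanpemtegil.
Rule 2 (nasal place assimilation): /m/ precedes the alveolar consonant /t/, so it assimilates in place to [n]. /owanpemtegil/ → owanpentegil.
Rule 3 (post-nasal voicing): /p/ is a voiceless stop immediately after the nasal /n/, so it voices to [b]. /t/ is a voiceless stop immediately after the nasal /n/, so it voices to [d]. /owanpentegil/ → owanbendegil.
Rule 4 (final e-epenthesis): the form ends in the consonant /l/, so [e] is inserted word-finally. /owanbendegil/ → owanbendegile.

owanbendegile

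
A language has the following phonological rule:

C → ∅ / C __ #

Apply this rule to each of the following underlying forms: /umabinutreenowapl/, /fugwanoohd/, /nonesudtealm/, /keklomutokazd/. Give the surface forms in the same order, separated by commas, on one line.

/umabinutreenowapl/: /l/ is the second consonant of a word-final cluster /pl/, so it deletes. → [umabinutreenowap].
/fugwanoohd/: /d/ is the second consonant of a word-final cluster /hd/, so it deletes. → [fugwanooh].
/nonesudtealm/: /m/ is the second consonant of a word-final cluster /lm/, so it deletes. → [nonesudteal].
/keklomutokazd/: /d/ is the second consonant of a word-final cluster /zd/, so it deletes. → [keklomutokaz].

umabinutreenowap, fugwanooh, nonesudteal, keklomutokaz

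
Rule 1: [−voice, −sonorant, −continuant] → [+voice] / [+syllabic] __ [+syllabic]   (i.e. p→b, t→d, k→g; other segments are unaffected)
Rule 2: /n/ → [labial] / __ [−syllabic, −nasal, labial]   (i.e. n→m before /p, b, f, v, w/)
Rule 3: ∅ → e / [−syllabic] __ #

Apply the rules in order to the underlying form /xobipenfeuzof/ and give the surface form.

xobibemfeuzofe

Rule 1 (intervocalic voicing): /p/ is a voiceless stop between vowels /i/ and /e/, so it voices to [b]. /xobipenfeuzof/ → xobibenfeuzof.
Rule 2 (nasal place assimilation): /n/ precedes the labial consonant /f/, so it assimilates in place to [m]. /xobibenfeuzof/ → xobibemfeuzof.
Rule 3 (final e-epenthesis): the form ends in the consonant /f/, so [e] is inserted word-finally. /xobibemfeuzof/ → xobibemfeuzofe.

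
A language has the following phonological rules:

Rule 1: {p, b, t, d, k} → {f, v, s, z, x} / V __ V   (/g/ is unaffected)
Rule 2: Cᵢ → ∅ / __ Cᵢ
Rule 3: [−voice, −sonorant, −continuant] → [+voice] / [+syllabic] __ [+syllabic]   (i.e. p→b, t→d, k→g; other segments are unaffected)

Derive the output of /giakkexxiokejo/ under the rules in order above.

giagexioxejo

Rule 1 (intervocalic spirantization): /k/ is a stop between vowels /o/ and /e/, so it spirantizes to the fricative [x]. /giakkexxiokejo/ → giakkexxioxejo.
Rule 2 (degemination): /kk/ is a geminate; the first /k/ deletes. /xx/ is a geminate; the first /x/ deletes. /giakkexxioxejo/ → giakexioxejo.
Rule 3 (intervocalic voicing): /k/ is a voiceless stop between vowels /a/ and /e/, so it voices to [g]. /giakexioxejo/ → giagexioxejo.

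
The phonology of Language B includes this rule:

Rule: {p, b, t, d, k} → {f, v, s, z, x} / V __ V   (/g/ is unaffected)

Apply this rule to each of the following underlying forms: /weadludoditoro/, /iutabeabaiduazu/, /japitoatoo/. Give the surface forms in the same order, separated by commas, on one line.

weadluzozisoro, iusaveavaizuazu, jafisoasoo

/weadludoditoro/: /d/ is a stop between vowels /u/ and /o/, so it spirantizes to the fricative [z]. /d/ is a stop between vowels /o/ and /i/, so it spirantizes to the fricative [z]. /t/ is a stop between vowels /i/ and /o/, so it spirantizes to the fricative [s]. → [weadluzozisoro].
/iutabeabaiduazu/: /t/ is a stop between vowels /u/ and /a/, so it spirantizes to the fricative [s]. /b/ is a stop between vowels /a/ and /e/, so it spirantizes to the fricative [v]. /b/ is a stop between vowels /a/ and /a/, so it spirantizes to the fricative [v]. /d/ is a stop between vowels /i/ and /u/, so it spirantizes to the fricative [z]. → [iusaveavaizuazu].
/japitoatoo/: /p/ is a stop between vowels /a/ and /i/, so it spirantizes to the fricative [f]. /t/ is a stop between vowels /i/ and /o/, so it spirantizes to the fricative [s]. /t/ is a stop between vowels /a/ and /o/, so it spirantizes to the fricative [s]. → [jafisoasoo].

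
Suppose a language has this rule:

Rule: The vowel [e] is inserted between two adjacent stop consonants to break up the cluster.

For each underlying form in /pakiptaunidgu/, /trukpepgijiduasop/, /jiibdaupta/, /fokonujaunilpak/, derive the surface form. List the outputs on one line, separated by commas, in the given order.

/pakiptaunidgu/: /p/ and /t/ form a stop–stop cluster, so [e] is inserted between them. /d/ and /g/ form a stop–stop cluster, so [e] is inserted between them. → [pakipetaunidegu].
/trukpepgijiduasop/: /k/ and /p/ form a stop–stop cluster, so [e] is inserted between them. /p/ and /g/ form a stop–stop cluster, so [e] is inserted between them. → [trukepepegijiduasop].
/jiibdaupta/: /b/ and /d/ form a stop–stop cluster, so [e] is inserted between them. /p/ and /t/ form a stop–stop cluster, so [e] is inserted between them. → [jiibedaupeta].
/fokonujaunilpak/: the rule's environment is not met; surfaces unchanged as [fokonujaunilpak].

pakipetaunidegu, trukepepegijiduasop, jiibedaupeta, fokonujaunilpak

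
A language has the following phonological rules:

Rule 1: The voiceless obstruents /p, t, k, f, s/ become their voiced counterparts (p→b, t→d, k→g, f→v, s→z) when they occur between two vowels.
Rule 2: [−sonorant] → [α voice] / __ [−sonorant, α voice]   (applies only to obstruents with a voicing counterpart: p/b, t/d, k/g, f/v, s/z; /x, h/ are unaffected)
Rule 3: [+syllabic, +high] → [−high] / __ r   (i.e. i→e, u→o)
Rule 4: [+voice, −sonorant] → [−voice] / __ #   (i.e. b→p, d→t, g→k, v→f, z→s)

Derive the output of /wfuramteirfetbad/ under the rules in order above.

Rule 1 (intervocalic voicing): no segment meets the environment; /wfuramteirfetbad/ is unchanged.
Rule 2 (regressive voicing assimilation): /t/ precedes the voiced obstruent /b/, so it voices to [d] by assimilation. /wfuramteirfetbad/ → wfuramteirfedbad.
Rule 3 (pre-rhotic lowering): /u/ is a high vowel immediately before /r/, so it lowers to [o]. /i/ is a high vowel immediately before /r/, so it lowers to [e]. /wfuramteirfedbad/ → wforamteerfedbad.
Rule 4 (final devoicing): /d/ is a voiced obstruent in word-final position, so it devoices to [t]. /wforamteerfedbad/ → wforamteerfedbat.

wforamteerfedbat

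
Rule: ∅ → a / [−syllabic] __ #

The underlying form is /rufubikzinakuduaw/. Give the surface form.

rufubikzinakuduawa

the form ends in the consonant /w/, so [a] is inserted word-finally.
Surface form: [rufubikzinakuduawa].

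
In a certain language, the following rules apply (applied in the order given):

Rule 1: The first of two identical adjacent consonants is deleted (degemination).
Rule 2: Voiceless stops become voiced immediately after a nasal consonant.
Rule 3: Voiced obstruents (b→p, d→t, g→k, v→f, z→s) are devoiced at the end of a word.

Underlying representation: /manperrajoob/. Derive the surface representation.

manberajoop

Rule 1 (degemination): /rr/ is a geminate; the first /r/ deletes. /manperrajoob/ → manperajoob.
Rule 2 (post-nasal voicing): /p/ is a voiceless stop immediately after the nasal /n/, so it voices to [b]. /manperajoob/ → manberajoob.
Rule 3 (final devoicing): /b/ is a voiced obstruent in word-final position, so it devoices to [p]. /manberajoob/ → manberajoop.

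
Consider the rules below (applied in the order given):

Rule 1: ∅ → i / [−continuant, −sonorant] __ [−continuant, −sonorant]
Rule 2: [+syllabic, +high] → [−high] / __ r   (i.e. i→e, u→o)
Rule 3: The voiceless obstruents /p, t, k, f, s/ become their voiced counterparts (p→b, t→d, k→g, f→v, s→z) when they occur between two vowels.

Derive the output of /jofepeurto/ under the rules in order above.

Rule 1 (stop-cluster i-epenthesis): no segment meets the environment; /jofepeurto/ is unchanged.
Rule 2 (pre-rhotic lowering): /u/ is a high vowel immediately before /r/, so it lowers to [o]. /jofepeurto/ → jofepeorto.
Rule 3 (intervocalic voicing): /f/ is a voiceless obstruent between vowels /o/ and /e/, so it voices to [v]. /p/ is a voiceless obstruent between vowels /e/ and /e/, so it voices to [b]. /jofepeorto/ → jovebeorto.

jovebeorto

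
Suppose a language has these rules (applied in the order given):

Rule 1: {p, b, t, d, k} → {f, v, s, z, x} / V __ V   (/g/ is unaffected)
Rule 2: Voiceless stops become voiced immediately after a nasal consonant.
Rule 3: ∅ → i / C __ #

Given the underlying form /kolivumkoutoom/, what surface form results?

kolivumgousoomi

Rule 1 (intervocalic spirantization): /t/ is a stop between vowels /u/ and /o/, so it spirantizes to the fricative [s]. /kolivumkoutoom/ → kolivumkousoom.
Rule 2 (post-nasal voicing): /k/ is a voiceless stop immediately after the nasal /m/, so it voices to [g]. /kolivumkousoom/ → kolivumgousoom.
Rule 3 (final i-epenthesis): the form ends in the consonant /m/, so [i] is inserted word-finally. /kolivumgousoom/ → kolivumgousoomi.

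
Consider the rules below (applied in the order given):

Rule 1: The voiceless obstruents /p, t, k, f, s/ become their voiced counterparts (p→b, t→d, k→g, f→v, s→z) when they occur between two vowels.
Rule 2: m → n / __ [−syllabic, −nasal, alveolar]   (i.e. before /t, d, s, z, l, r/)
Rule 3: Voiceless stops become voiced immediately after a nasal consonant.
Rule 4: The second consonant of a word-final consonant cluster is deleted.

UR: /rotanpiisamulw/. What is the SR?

rodanbiizamul

Rule 1 (intervocalic voicing): /t/ is a voiceless obstruent between vowels /o/ and /a/, so it voices to [d]. /s/ is a voiceless obstruent between vowels /i/ and /a/, so it voices to [z]. /rotanpiisamulw/ → rodanpiizamulw.
Rule 2 (nasal place assimilation): no segment meets the environment; /rodanpiizamulw/ is unchanged.
Rule 3 (post-nasal voicing): /p/ is a voiceless stop immediately after the nasal /n/, so it voices to [b]. /rodanpiizamulw/ → rodanbiizamulw.
Rule 4 (final cluster simplification): /w/ is the second consonant of a word-final cluster /lw/, so it deletes. /rodanbiizamulw/ → rodanbiizamul.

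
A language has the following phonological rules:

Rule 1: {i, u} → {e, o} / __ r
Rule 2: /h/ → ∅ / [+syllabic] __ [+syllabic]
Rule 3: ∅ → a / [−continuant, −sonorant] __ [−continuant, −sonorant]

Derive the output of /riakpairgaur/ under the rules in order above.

Rule 1 (pre-rhotic lowering): /i/ is a high vowel immediately before /r/, so it lowers to [e]. /u/ is a high vowel immediately before /r/, so it lowers to [o]. /riakpairgaur/ → riakpaergaor.
Rule 2 (intervocalic h-deletion): no segment meets the environment; /riakpaergaor/ is unchanged.
Rule 3 (stop-cluster a-epenthesis): /k/ and /p/ form a stop–stop cluster, so [a] is inserted between them. /riakpaergaor/ → riakapaergaor.

riakapaergaor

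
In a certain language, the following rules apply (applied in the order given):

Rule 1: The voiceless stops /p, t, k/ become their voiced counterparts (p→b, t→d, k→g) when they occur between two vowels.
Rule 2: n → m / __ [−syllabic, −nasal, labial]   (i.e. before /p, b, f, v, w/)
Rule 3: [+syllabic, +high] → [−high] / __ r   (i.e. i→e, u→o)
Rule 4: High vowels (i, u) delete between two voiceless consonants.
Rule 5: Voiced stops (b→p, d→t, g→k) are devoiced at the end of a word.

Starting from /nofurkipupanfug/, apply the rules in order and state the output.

Rule 1 (intervocalic voicing): /p/ is a voiceless stop between vowels /i/ and /u/, so it voices to [b]. /p/ is a voiceless stop between vowels /u/ and /a/, so it voices to [b]. /nofurkipupanfug/ → nofurkibubanfug.
Rule 2 (nasal place assimilation): /n/ precedes the labial consonant /f/, so it assimilates in place to [m]. /nofurkibubanfug/ → nofurkibubamfug.
Rule 3 (pre-rhotic lowering): /u/ is a high vowel immediately before /r/, so it lowers to [o]. /nofurkibubamfug/ → noforkibubamfug.
Rule 4 (high vowel syncope): no segment meets the environment; /noforkibubamfug/ is unchanged.
Rule 5 (final devoicing): /g/ is a voiced stop in word-final position, so it devoices to [k]. /noforkibubamfug/ → noforkibubamfuk.

noforkibubamfuk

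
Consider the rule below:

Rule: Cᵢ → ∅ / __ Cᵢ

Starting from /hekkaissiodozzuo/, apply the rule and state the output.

/kk/ is a geminate; the first /k/ deletes.
/ss/ is a geminate; the first /s/ deletes.
/zz/ is a geminate; the first /z/ deletes.
The other instances of /h/, /k/, /s/, /d/, /z/ do not occur in the required environment and remain unchanged.
Surface form: [hekaisiodozuo].

hekaisiodozuo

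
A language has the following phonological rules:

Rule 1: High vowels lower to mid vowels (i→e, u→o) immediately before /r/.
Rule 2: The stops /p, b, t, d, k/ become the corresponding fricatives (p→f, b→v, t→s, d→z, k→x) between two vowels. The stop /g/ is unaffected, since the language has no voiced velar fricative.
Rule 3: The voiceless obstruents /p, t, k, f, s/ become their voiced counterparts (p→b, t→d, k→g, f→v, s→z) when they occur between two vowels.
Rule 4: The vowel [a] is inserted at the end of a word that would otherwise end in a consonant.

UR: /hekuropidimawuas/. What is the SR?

hexorovizimawuasa

Rule 1 (pre-rhotic lowering): /u/ is a high vowel immediately before /r/, so it lowers to [o]. /hekuropidimawuas/ → hekoropidimawuas.
Rule 2 (intervocalic spirantization): /k/ is a stop between vowels /e/ and /o/, so it spirantizes to the fricative [x]. /p/ is a stop between vowels /o/ and /i/, so it spirantizes to the fricative [f]. /d/ is a stop between vowels /i/ and /i/, so it spirantizes to the fricative [z]. /hekoropidimawuas/ → hexorofizimawuas.
Rule 3 (intervocalic voicing): /f/ is a voiceless obstruent between vowels /o/ and /i/, so it voices to [v]. /hexorofizimawuas/ → hexorovizimawuas.
Rule 4 (final a-epenthesis): the form ends in the consonant /s/, so [a] is inserted word-finally. /hexorovizimawuas/ → hexorovizimawuasa.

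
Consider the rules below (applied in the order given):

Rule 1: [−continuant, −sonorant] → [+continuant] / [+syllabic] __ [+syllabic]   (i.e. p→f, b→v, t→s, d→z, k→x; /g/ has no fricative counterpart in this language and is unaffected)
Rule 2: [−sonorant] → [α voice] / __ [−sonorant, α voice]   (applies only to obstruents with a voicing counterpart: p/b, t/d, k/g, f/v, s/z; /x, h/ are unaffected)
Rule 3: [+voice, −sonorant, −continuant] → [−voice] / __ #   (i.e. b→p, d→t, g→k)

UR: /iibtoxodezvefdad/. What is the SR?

Rule 1 (intervocalic spirantization): /d/ is a stop between vowels /o/ and /e/, so it spirantizes to the fricative [z]. /iibtoxodezvefdad/ → iibtoxozezvefdad.
Rule 2 (regressive voicing assimilation): /b/ precedes the voiceless obstruent /t/, so it devoices to [p] by assimilation. /f/ precedes the voiced obstruent /d/, so it voices to [v] by assimilation. /iibtoxozezvefdad/ → iiptoxozezvevdad.
Rule 3 (final devoicing): /d/ is a voiced stop in word-final position, so it devoices to [t]. /iiptoxozezvevdad/ → iiptoxozezvevdat.

iiptoxozezvevdat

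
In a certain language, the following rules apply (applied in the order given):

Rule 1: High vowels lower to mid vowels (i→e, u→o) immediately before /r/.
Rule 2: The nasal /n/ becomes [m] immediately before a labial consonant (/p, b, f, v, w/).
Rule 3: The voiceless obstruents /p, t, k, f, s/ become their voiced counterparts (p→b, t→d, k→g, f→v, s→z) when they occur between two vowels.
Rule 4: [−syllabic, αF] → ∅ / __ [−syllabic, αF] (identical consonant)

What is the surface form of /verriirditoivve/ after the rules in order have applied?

Rule 1 (pre-rhotic lowering): /i/ is a high vowel immediately before /r/, so it lowers to [e]. /verriirditoivve/ → verrierditoivve.
Rule 2 (nasal place assimilation): no segment meets the environment; /verrierditoivve/ is unchanged.
Rule 3 (intervocalic voicing): /t/ is a voiceless obstruent between vowels /i/ and /o/, so it voices to [d]. /verrierditoivve/ → verrierdidoivve.
Rule 4 (degemination): /rr/ is a geminate; the first /r/ deletes. /vv/ is a geminate; the first /v/ deletes. /verrierdidoivve/ → verierdidoive.

verierdidoive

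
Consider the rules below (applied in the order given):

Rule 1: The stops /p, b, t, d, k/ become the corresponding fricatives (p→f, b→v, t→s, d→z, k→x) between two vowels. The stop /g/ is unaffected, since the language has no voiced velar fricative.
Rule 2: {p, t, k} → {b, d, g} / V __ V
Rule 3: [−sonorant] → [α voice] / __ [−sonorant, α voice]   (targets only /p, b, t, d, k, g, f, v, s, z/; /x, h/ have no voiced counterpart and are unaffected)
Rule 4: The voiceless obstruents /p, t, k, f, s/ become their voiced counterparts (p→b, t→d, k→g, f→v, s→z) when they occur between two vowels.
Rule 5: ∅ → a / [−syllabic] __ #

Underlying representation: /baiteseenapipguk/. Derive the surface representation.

Rule 1 (intervocalic spirantization): /t/ is a stop between vowels /i/ and /e/, so it spirantizes to the fricative [s]. /p/ is a stop between vowels /a/ and /i/, so it spirantizes to the fricative [f]. /baiteseenapipguk/ → baiseseenafipguk.
Rule 2 (intervocalic voicing): no segment meets the environment; /baiseseenafipguk/ is unchanged.
Rule 3 (regressive voicing assimilation): /p/ precedes the voiced obstruent /g/, so it voices to [b] by assimilation. /baiseseenafipguk/ → baiseseenafibguk.
Rule 4 (intervocalic voicing): /s/ is a voiceless obstruent between vowels /i/ and /e/, so it voices to [z]. /s/ is a voiceless obstruent between vowels /e/ and /e/, so it voices to [z]. /f/ is a voiceless obstruent between vowels /a/ and /i/, so it voices to [v]. /baiseseenafibguk/ → baizezeenavibguk.
Rule 5 (final a-epenthesis): the form ends in the consonant /k/, so [a] is inserted word-finally. /baizezeenavibguk/ → baizezeenavibguka.

baizezeenavibguka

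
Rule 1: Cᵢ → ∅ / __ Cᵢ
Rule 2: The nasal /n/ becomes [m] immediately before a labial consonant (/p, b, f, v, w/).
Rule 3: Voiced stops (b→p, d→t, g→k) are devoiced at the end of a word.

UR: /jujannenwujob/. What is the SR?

jujanemwujop

Rule 1 (degemination): /nn/ is a geminate; the first /n/ deletes. /jujannenwujob/ → jujanenwujob.
Rule 2 (nasal place assimilation): /n/ precedes the labial consonant /w/, so it assimilates in place to [m]. /jujanenwujob/ → jujanemwujob.
Rule 3 (final devoicing): /b/ is a voiced stop in word-final position, so it devoices to [p]. /jujanemwujob/ → jujanemwujop.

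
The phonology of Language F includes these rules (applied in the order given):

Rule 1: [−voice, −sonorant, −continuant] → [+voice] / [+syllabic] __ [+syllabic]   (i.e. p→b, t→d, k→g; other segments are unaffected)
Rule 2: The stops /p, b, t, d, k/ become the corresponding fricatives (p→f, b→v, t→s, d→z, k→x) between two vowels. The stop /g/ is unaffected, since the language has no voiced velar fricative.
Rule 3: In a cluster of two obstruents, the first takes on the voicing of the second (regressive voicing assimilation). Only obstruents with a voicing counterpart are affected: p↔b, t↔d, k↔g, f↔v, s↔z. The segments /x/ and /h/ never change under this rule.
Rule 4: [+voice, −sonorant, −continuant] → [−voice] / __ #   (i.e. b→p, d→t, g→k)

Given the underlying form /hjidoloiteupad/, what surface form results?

Rule 1 (intervocalic voicing): /t/ is a voiceless stop between vowels /i/ and /e/, so it voices to [d]. /p/ is a voiceless stop between vowels /u/ and /a/, so it voices to [b]. /hjidoloiteupad/ → hjidoloideubad.
Rule 2 (intervocalic spirantization): /d/ is a stop between vowels /i/ and /o/, so it spirantizes to the fricative [z]. /d/ is a stop between vowels /i/ and /e/, so it spirantizes to the fricative [z]. /b/ is a stop between vowels /u/ and /a/, so it spirantizes to the fricative [v]. /hjidoloideubad/ → hjizoloizeuvad.
Rule 3 (regressive voicing assimilation): no segment meets the environment; /hjizoloizeuvad/ is unchanged.
Rule 4 (final devoicing): /d/ is a voiced stop in word-final position, so it devoices to [t]. /hjizoloizeuvad/ → hjizoloizeuvat.

hjizoloizeuvat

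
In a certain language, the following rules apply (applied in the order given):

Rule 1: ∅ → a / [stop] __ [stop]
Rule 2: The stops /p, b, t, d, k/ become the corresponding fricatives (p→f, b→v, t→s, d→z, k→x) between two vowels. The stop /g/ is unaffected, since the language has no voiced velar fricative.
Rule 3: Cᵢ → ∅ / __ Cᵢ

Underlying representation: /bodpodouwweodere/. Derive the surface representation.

Rule 1 (stop-cluster a-epenthesis): /d/ and /p/ form a stop–stop cluster, so [a] is inserted between them. /bodpodouwweodere/ → bodapodouwweodere.
Rule 2 (intervocalic spirantization): /d/ is a stop between vowels /o/ and /a/, so it spirantizes to the fricative [z]. /p/ is a stop between vowels /a/ and /o/, so it spirantizes to the fricative [f]. /d/ is a stop between vowels /o/ and /o/, so it spirantizes to the fricative [z]. /d/ is a stop between vowels /o/ and /e/, so it spirantizes to the fricative [z]. /bodapodouwweodere/ → bozafozouwweozere.
Rule 3 (degemination): /ww/ is a geminate; the first /w/ deletes. /bozafozouwweozere/ → bozafozouweozere.

bozafozouweozere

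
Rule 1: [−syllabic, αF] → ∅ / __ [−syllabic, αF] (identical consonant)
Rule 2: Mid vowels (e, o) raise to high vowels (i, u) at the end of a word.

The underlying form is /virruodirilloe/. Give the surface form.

Rule 1 (degemination): /rr/ is a geminate; the first /r/ deletes. /ll/ is a geminate; the first /l/ deletes. /virruodirilloe/ → viruodiriloe.
Rule 2 (final vowel raising): /e/ is a mid vowel in word-final position, so it raises to [i]. /viruodiriloe/ → viruodiriloi.

viruodiriloi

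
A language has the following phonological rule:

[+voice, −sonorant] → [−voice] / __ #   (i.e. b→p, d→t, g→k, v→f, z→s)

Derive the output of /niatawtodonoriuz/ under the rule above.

/z/ is a voiced obstruent in word-final position, so it devoices to [s].
The other instance of /d/ does not occur in the required environment and remains unchanged.
Surface form: [niatawtodonorius].

niatawtodonorius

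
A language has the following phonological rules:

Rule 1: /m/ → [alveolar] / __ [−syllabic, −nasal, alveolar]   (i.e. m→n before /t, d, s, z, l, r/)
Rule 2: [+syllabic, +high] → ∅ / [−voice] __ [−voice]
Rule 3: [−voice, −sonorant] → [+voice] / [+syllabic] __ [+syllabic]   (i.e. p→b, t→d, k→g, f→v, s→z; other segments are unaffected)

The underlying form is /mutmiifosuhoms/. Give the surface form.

Rule 1 (nasal place assimilation): /m/ precedes the alveolar consonant /s/, so it assimilates in place to [n]. /mutmiifosuhoms/ → mutmiifosuhons.
Rule 2 (high vowel syncope): /u/ is a high vowel flanked by voiceless consonants /s/ and /h/, so it deletes. /mutmiifosuhons/ → mutmiifoshons.
Rule 3 (intervocalic voicing): /f/ is a voiceless obstruent between vowels /i/ and /o/, so it voices to [v]. /mutmiifoshons/ → mutmiivoshons.

mutmiivoshons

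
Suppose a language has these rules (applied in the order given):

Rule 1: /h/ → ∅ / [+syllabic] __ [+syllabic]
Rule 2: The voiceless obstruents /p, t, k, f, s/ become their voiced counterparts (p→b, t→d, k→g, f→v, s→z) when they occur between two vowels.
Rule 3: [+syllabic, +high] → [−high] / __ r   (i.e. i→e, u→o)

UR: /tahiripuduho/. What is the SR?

Rule 1 (intervocalic h-deletion): /h/ occurs between vowels /a/ and /i/, so it deletes. /h/ occurs between vowels /u/ and /o/, so it deletes. /tahiripuduho/ → tairipuduo.
Rule 2 (intervocalic voicing): /p/ is a voiceless obstruent between vowels /i/ and /u/, so it voices to [b]. /tairipuduo/ → tairibuduo.
Rule 3 (pre-rhotic lowering): /i/ is a high vowel immediately before /r/, so it lowers to [e]. /tairibuduo/ → taeribuduo.

taeribuduo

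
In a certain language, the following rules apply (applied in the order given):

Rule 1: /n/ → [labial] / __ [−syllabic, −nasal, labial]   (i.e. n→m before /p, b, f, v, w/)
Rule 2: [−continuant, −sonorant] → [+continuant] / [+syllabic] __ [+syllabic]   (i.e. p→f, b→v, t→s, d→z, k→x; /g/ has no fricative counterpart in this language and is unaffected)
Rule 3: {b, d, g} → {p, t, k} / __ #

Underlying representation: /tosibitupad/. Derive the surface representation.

Rule 1 (nasal place assimilation): no segment meets the environment; /tosibitupad/ is unchanged.
Rule 2 (intervocalic spirantization): /b/ is a stop between vowels /i/ and /i/, so it spirantizes to the fricative [v]. /t/ is a stop between vowels /i/ and /u/, so it spirantizes to the fricative [s]. /p/ is a stop between vowels /u/ and /a/, so it spirantizes to the fricative [f]. /tosibitupad/ → tosivisufad.
Rule 3 (final devoicing): /d/ is a voiced stop in word-final position, so it devoices to [t]. /tosivisufad/ → tosivisufat.

tosivisufat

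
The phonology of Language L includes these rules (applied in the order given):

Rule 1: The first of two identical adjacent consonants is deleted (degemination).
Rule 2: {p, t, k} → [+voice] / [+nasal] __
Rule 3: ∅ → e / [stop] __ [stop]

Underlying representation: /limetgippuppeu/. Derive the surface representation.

Rule 1 (degemination): /pp/ is a geminate; the first /p/ deletes. /pp/ is a geminate; the first /p/ deletes. /limetgippuppeu/ → limetgipupeu.
Rule 2 (post-nasal voicing): no segment meets the environment; /limetgipupeu/ is unchanged.
Rule 3 (stop-cluster e-epenthesis): /t/ and /g/ form a stop–stop cluster, so [e] is inserted between them. /limetgipupeu/ → limetegipupeu.

limetegipupeu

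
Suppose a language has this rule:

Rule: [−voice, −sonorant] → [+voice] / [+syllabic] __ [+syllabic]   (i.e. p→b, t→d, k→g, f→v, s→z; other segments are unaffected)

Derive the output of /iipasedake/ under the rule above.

iibazedage

/p/ is a voiceless obstruent between vowels /i/ and /a/, so it voices to [b].
/s/ is a voiceless obstruent between vowels /a/ and /e/, so it voices to [z].
/k/ is a voiceless obstruent between vowels /a/ and /e/, so it voices to [g].
Surface form: [iibazedage].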